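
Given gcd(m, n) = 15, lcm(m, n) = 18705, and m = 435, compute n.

645

m·n = gcd·lcm = 15·18705 = 280575, so n = 280575/435 = 645.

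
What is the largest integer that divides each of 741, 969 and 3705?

57

gcd(741, 969): 969 = 1·741 + 228; 741 = 3·228 + 57; 228 = 4·57 + 0 → 57
gcd(57, 3705): 3705 = 65·57 + 0 → 57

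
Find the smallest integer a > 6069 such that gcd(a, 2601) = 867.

6936

2601 = 867·3. Any a with gcd(a, 2601) = 867 is a multiple of 867, say 867s, with s coprime to 3.
Need s > 6069/867, so s ≥ 8. First s ≥ 8 with gcd(s, 3) = 1 is s = 8. Thus a = 867·8 = 6936.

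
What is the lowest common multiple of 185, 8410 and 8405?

185 = 5 · 37; 8410 = 2 · 5 · 29²; 8405 = 5 · 41²
lcm takes max exponent of each prime: 2 · 5 · 29² · 37 · 41² = 523076770

523076770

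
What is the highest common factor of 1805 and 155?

Euclid: 1805 = 11·155 + 100; 155 = 1·100 + 55; 100 = 1·55 + 45; 55 = 1·45 + 10; 45 = 4·10 + 5; 10 = 2·5 + 0. Last nonzero remainder: 5.

5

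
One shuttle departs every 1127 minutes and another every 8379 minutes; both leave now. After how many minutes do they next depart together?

192717

gcd first: 8379 = 7·1127 + 490; 1127 = 2·490 + 147; 490 = 3·147 + 49; 147 = 3·49 + 0 → gcd = 49
lcm = 1127·8379/gcd = 9443133/49 = 192717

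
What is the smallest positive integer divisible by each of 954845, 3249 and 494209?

954845 = 5 · 19² · 23²; 3249 = 3² · 19²; 494209 = 19² · 37²
lcm takes max exponent of each prime: 3² · 5 · 19² · 23² · 37² = 11764645245

11764645245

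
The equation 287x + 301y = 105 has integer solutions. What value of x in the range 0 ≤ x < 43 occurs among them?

14

Euclid: 301 = 1·287 + 14; 287 = 20·14 + 7; 14 = 2·7 + 0 → gcd = 7; 105 = 7·15.
Back-substitution yields 287·(21) + 301·(-20) = 7, so one solution is x = 21·15 = 315, y = -20·15 = -300.
Solutions in x differ by 301/7 = 43; the one in [0, 43) is 315 mod 43 = 14.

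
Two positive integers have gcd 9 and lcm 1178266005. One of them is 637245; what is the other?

16641

u·v = gcd·lcm = 9·1178266005 = 10604394045, so v = 10604394045/637245 = 16641.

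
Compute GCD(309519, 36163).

309519 = 3² · 7 · 17³
36163 = 29² · 43
Common: 1 = 1

1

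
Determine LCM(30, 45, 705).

4230

30 = 2 · 3 · 5; 45 = 3² · 5; 705 = 3 · 5 · 47
lcm takes max exponent of each prime: 2 · 3² · 5 · 47 = 4230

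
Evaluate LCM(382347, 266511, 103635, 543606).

382347 = 3³ · 7² · 17²; 266511 = 3 · 7⁴ · 37; 103635 = 3² · 5 · 7² · 47; 543606 = 2 · 3 · 7² · 43²
lcm takes max exponent of each prime: 2 · 3³ · 5 · 7⁴ · 17² · 37 · 43² · 47 = 602407347312330

602407347312330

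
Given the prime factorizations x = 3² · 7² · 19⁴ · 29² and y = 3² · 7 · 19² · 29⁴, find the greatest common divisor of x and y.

min exponent per shared prime: 3² · 7 · 19² · 29² = 19126863

19126863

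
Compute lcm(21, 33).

gcd first: 33 = 1·21 + 12; 21 = 1·12 + 9; 12 = 1·9 + 3; 9 = 3·3 + 0 → gcd = 3
lcm = 21·33/gcd = 693/3 = 231

231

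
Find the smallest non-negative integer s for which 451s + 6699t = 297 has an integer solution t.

372

gcd(451, 6699) = 11 (Euclid: 6699 = 14·451 + 385; 451 = 1·385 + 66; 385 = 5·66 + 55; 66 = 1·55 + 11; 55 = 5·11 + 0), and 11 | 297.
Extended Euclid: 451·(104) + 6699·(-7) = 11. Scale by 27: s₀ = 2808.
General solution s = s₀ + 609k; reducing mod 609 gives s = 372 (and t = -25).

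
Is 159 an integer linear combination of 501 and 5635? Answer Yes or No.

gcd(501, 5635): 5635 = 11·501 + 124; 501 = 4·124 + 5; 124 = 24·5 + 4; 5 = 1·4 + 1; 4 = 4·1 + 0 → 1
1 divides 159, so a solution exists.

Yes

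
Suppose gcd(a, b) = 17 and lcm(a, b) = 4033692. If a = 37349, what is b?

Using ab = gcd(a,b)·lcm(a,b) = 17·4033692 = 68572764, we get b = 68572764/37349 = 1836.

1836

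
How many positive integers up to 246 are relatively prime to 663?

143

Prime factors of 663: 3, 13, 17. Count integers ≤ 246 divisible by none of them.
By inclusion–exclusion: 246 − ⌊246/3⌋ − ⌊246/13⌋ − ⌊246/17⌋ + ⌊246/39⌋ + ⌊246/51⌋ + ⌊246/221⌋ − ⌊246/663⌋ = 143.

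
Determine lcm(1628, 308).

1628 = 2² · 11 · 37; 308 = 2² · 7 · 11
max exponents: 2² · 7 · 11 · 37 = 11396

11396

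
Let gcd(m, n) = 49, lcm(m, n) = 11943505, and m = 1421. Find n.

Using mn = gcd(m,n)·lcm(m,n) = 49·11943505 = 585231745, we get n = 585231745/1421 = 411845.

411845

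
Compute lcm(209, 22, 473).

209 = 11 · 19; 22 = 2 · 11; 473 = 11 · 43
lcm takes max exponent of each prime: 2 · 11 · 19 · 43 = 17974

17974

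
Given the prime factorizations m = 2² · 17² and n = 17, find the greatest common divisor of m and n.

min exponent per shared prime: 17 = 17

17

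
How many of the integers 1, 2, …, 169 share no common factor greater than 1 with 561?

97

561 = 3·11·17. Inclusion–exclusion on these primes:
169 − ⌊169/3⌋ − ⌊169/11⌋ − ⌊169/17⌋ + ⌊169/33⌋ + ⌊169/51⌋ + ⌊169/187⌋ − ⌊169/561⌋ = 97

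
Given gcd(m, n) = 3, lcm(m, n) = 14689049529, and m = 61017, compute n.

Using mn = gcd(m,n)·lcm(m,n) = 3·14689049529 = 44067148587, we get n = 44067148587/61017 = 722211.

722211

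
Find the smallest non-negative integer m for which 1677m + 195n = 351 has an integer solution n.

3

Reduce mod 195: 1677m ≡ 351 (mod 195). With g = gcd(1677, 195) = 39 dividing 351, divide through: 43m ≡ 9 (mod 5).
Since gcd(43, 5) = 1, m ≡ 9·(43)⁻¹ ≡ 3 (mod 5). Smallest non-negative: 3.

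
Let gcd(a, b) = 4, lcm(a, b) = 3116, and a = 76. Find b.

a·b = gcd·lcm = 4·3116 = 12464, so b = 12464/76 = 164.

164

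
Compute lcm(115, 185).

115 = 5 · 23; 185 = 5 · 37
max exponents: 5 · 23 · 37 = 4255

4255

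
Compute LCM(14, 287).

gcd first: 287 = 20·14 + 7; 14 = 2·7 + 0 → gcd = 7
lcm = 14·287/gcd = 4018/7 = 574

574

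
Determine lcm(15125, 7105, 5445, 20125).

4448973375

lcm(15125, 7105) = 15125·7105/gcd = 107463125/5 = 21492625
lcm(21492625, 5445) = 21492625·5445/gcd = 117027343125/605 = 193433625
lcm(193433625, 20125) = 193433625·20125/gcd = 3892851703125/875 = 4448973375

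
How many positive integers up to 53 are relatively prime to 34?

Prime factors of 34: 2, 17. Count integers ≤ 53 divisible by none of them.
By inclusion–exclusion: 53 − ⌊53/2⌋ − ⌊53/17⌋ + ⌊53/34⌋ = 25.

25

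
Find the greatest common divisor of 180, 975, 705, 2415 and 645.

15

180 = 2² · 3² · 5; 975 = 3 · 5² · 13; 705 = 3 · 5 · 47; 2415 = 3 · 5 · 7 · 23; 645 = 3 · 5 · 43
gcd takes min exponent of each prime: 3 · 5 = 15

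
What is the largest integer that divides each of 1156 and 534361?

Euclid: 534361 = 462·1156 + 289; 1156 = 4·289 + 0. Last nonzero remainder: 289.

289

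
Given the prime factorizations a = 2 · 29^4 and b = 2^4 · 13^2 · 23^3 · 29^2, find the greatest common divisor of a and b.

min exponent per shared prime: 2 · 29^2 = 1682

1682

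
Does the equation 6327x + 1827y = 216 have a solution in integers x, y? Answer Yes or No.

gcd(6327, 1827): 6327 = 3·1827 + 846; 1827 = 2·846 + 135; 846 = 6·135 + 36; 135 = 3·36 + 27; 36 = 1·27 + 9; 27 = 3·9 + 0 → 9
9 divides 216, so a solution exists.

Yes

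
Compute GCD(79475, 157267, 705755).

gcd(79475, 157267): 157267 = 1·79475 + 77792; 79475 = 1·77792 + 1683; 77792 = 46·1683 + 374; 1683 = 4·374 + 187; 374 = 2·187 + 0 → 187
gcd(187, 705755): 705755 = 3774·187 + 17; 187 = 11·17 + 0 → 17

17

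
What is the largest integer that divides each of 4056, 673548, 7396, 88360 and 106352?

4

4056 = 2³ · 3 · 13²; 673548 = 2² · 3 · 37² · 41; 7396 = 2² · 43²; 88360 = 2³ · 5 · 47²; 106352 = 2⁴ · 17² · 23
gcd takes min exponent of each prime: 2² = 4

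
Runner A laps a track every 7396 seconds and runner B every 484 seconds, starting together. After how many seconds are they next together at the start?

7396 = 2² · 43²; 484 = 2² · 11²
max exponents: 2² · 11² · 43² = 894916

894916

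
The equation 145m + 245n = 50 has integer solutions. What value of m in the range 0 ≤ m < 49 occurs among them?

Reduce mod 245: 145m ≡ 50 (mod 245). With g = gcd(145, 245) = 5 dividing 50, divide through: 29m ≡ 10 (mod 49).
Since gcd(29, 49) = 1, m ≡ 10·(29)⁻¹ ≡ 24 (mod 49). Smallest non-negative: 24.

24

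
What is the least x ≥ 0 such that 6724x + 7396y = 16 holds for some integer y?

Euclid: 7396 = 1·6724 + 672; 6724 = 10·672 + 4; 672 = 168·4 + 0 → gcd = 4; 16 = 4·4.
Back-substitution yields 6724·(11) + 7396·(-10) = 4, so one solution is x = 11·4 = 44, y = -10·4 = -40.
Solutions in x differ by 7396/4 = 1849; the one in [0, 1849) is 44 mod 1849 = 44.

44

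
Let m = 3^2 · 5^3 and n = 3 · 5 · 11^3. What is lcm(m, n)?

1497375

max exponent per prime: 3^2 · 5^3 · 11^3 = 1497375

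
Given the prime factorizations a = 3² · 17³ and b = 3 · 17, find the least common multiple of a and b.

max exponent per prime: 3² · 17³ = 44217

44217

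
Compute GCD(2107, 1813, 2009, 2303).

gcd(2107, 1813): 2107 = 1·1813 + 294; 1813 = 6·294 + 49; 294 = 6·49 + 0 → 49
gcd(49, 2009): 2009 = 41·49 + 0 → 49
gcd(49, 2303): 2303 = 47·49 + 0 → 49

49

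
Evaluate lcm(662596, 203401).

gcd first: 662596 = 3·203401 + 52393; 203401 = 3·52393 + 46222; 52393 = 1·46222 + 6171; 46222 = 7·6171 + 3025; 6171 = 2·3025 + 121; 3025 = 25·121 + 0 → gcd = 121
lcm = 662596·203401/gcd = 134772688996/121 = 1113823876

1113823876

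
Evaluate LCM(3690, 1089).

446490

gcd first: 3690 = 3·1089 + 423; 1089 = 2·423 + 243; 423 = 1·243 + 180; 243 = 1·180 + 63; 180 = 2·63 + 54; 63 = 1·54 + 9; 54 = 6·9 + 0 → gcd = 9
lcm = 3690·1089/gcd = 4018410/9 = 446490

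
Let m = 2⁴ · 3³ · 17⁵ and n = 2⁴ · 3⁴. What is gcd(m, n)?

min exponent per shared prime: 2⁴ · 3³ = 432

432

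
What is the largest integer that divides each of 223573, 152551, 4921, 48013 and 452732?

133

gcd(223573, 152551): 223573 = 1·152551 + 71022; 152551 = 2·71022 + 10507; 71022 = 6·10507 + 7980; 10507 = 1·7980 + 2527; 7980 = 3·2527 + 399; 2527 = 6·399 + 133; 399 = 3·133 + 0 → 133
gcd(133, 4921): 4921 = 37·133 + 0 → 133
gcd(133, 48013): 48013 = 361·133 + 0 → 133
gcd(133, 452732): 452732 = 3404·133 + 0 → 133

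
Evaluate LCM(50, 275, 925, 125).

lcm(50, 275) = 50·275/gcd = 13750/25 = 550
lcm(550, 925) = 550·925/gcd = 508750/25 = 20350
lcm(20350, 125) = 20350·125/gcd = 2543750/25 = 101750

101750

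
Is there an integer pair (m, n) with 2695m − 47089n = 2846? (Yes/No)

gcd(2695, 47089): 47089 = 17·2695 + 1274; 2695 = 2·1274 + 147; 1274 = 8·147 + 98; 147 = 1·98 + 49; 98 = 2·49 + 0 → 49
49 does not divide 2846, so a solution does not exist.

No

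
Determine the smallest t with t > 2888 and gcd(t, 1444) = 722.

3610

1444 = 722·2. Any t with gcd(t, 1444) = 722 is a multiple of 722, say 722s, with s coprime to 2.
Need s > 2888/722, so s ≥ 5. First s ≥ 5 with gcd(s, 2) = 1 is s = 5. Thus t = 722·5 = 3610.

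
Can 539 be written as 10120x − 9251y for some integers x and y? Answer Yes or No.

Yes

By Bézout, 10120x − 9251y = 539 has integer solutions iff gcd(10120, 9251) | 539.
Euclid: 10120 = 1·9251 + 869; 9251 = 10·869 + 561; 869 = 1·561 + 308; 561 = 1·308 + 253; 308 = 1·253 + 55; 253 = 4·55 + 33; 55 = 1·33 + 22; 33 = 1·22 + 11; 22 = 2·11 + 0. gcd = 11; 539 mod 11 = 0. Yes.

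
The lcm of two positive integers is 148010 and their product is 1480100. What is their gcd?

10

From gcd × lcm = uv: gcd = 1480100 / 148010 = 10.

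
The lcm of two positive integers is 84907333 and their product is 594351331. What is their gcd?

From gcd × lcm = uv: gcd = 594351331 / 84907333 = 7.

7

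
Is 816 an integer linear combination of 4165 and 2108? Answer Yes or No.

Yes

By Bézout, 4165x − 2108y = 816 has integer solutions iff gcd(4165, 2108) | 816.
Euclid: 4165 = 1·2108 + 2057; 2108 = 1·2057 + 51; 2057 = 40·51 + 17; 51 = 3·17 + 0. gcd = 17; 816 mod 17 = 0. Yes.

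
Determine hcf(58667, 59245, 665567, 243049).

gcd(58667, 59245): 59245 = 1·58667 + 578; 58667 = 101·578 + 289; 578 = 2·289 + 0 → 289
gcd(289, 665567): 665567 = 2303·289 + 0 → 289
gcd(289, 243049): 243049 = 841·289 + 0 → 289

289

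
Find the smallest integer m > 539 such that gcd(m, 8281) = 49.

gcd(m, 8281) = 49 forces 49 | m; write m = 49s. Then gcd(49s, 49·169) = 49·gcd(s, 169), so need gcd(s, 169) = 1.
49s > 539 gives s ≥ 12. The least s ≥ 12 coprime to 169 is 12, so m = 49·12 = 588.

588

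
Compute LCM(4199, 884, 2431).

184756

4199 = 13 · 17 · 19; 884 = 2² · 13 · 17; 2431 = 11 · 13 · 17
lcm takes max exponent of each prime: 2² · 11 · 13 · 17 · 19 = 184756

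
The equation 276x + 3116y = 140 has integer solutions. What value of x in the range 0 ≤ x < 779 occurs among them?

gcd(276, 3116) = 4 (Euclid: 3116 = 11·276 + 80; 276 = 3·80 + 36; 80 = 2·36 + 8; 36 = 4·8 + 4; 8 = 2·4 + 0), and 4 | 140.
Extended Euclid: 276·(350) + 3116·(-31) = 4. Scale by 35: x₀ = 12250.
General solution x = x₀ + 779t; reducing mod 779 gives x = 565 (and y = -50).

565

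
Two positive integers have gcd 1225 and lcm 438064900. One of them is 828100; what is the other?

648025

Using uv = gcd(u,v)·lcm(u,v) = 1225·438064900 = 536629502500, we get v = 536629502500/828100 = 648025.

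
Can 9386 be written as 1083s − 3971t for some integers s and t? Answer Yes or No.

Yes

gcd(1083, 3971): 3971 = 3·1083 + 722; 1083 = 1·722 + 361; 722 = 2·361 + 0 → 361
361 divides 9386, so a solution exists.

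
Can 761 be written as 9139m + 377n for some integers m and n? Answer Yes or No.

No

By Bézout, 9139m + 377n = 761 has integer solutions iff gcd(9139, 377) | 761.
Euclid: 9139 = 24·377 + 91; 377 = 4·91 + 13; 91 = 7·13 + 0. gcd = 13; 761 mod 13 = 7. No.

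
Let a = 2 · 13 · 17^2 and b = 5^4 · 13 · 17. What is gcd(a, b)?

min exponent per shared prime: 13 · 17 = 221

221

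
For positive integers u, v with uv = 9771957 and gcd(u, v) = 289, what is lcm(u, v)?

Since gcd(u,v)·lcm(u,v) = uv, lcm = 9771957/289 = 33813.

33813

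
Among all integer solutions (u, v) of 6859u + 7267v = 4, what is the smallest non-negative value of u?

3491

Euclid: 7267 = 1·6859 + 408; 6859 = 16·408 + 331; 408 = 1·331 + 77; 331 = 4·77 + 23; 77 = 3·23 + 8; 23 = 2·8 + 7; 8 = 1·7 + 1; 7 = 7·1 + 0 → gcd = 1; 4 = 1·4.
Back-substitution yields 6859·(-944) + 7267·(891) = 1, so one solution is u = -944·4 = -3776, v = 891·4 = 3564.
Solutions in u differ by 7267/1 = 7267; the one in [0, 7267) is -3776 mod 7267 = 3491.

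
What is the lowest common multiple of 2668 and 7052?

4703684

gcd first: 7052 = 2·2668 + 1716; 2668 = 1·1716 + 952; 1716 = 1·952 + 764; 952 = 1·764 + 188; 764 = 4·188 + 12; 188 = 15·12 + 8; 12 = 1·8 + 4; 8 = 2·4 + 0 → gcd = 4
lcm = 2668·7052/gcd = 18814736/4 = 4703684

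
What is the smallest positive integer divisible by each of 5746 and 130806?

gcd first: 130806 = 22·5746 + 4394; 5746 = 1·4394 + 1352; 4394 = 3·1352 + 338; 1352 = 4·338 + 0 → gcd = 338
lcm = 5746·130806/gcd = 751611276/338 = 2223702

2223702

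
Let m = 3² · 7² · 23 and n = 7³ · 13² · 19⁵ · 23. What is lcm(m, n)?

29711130361731

max exponent per prime: 3² · 7³ · 13² · 19⁵ · 23 = 29711130361731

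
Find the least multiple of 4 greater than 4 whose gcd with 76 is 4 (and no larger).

8

Multiples of 4 above 4: 4·2, 4·3, … . Need the cofactor coprime to 76/4 = 19.
Checking s = 2, 3, … the first with gcd(s, 19) = 1 is s = 2, giving 8.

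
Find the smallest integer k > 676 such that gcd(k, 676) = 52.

Multiples of 52 above 676: 52·14, 52·15, … . Need the cofactor coprime to 676/52 = 13.
Checking s = 14, 15, … the first with gcd(s, 13) = 1 is s = 14, giving 728.

728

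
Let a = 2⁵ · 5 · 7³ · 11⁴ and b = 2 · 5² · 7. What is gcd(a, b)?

min exponent per shared prime: 2 · 5 · 7 = 70

70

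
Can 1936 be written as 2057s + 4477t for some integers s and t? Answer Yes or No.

Yes

gcd(2057, 4477): 4477 = 2·2057 + 363; 2057 = 5·363 + 242; 363 = 1·242 + 121; 242 = 2·121 + 0 → 121
121 divides 1936, so a solution exists.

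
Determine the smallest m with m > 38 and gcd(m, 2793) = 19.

76

gcd(m, 2793) = 19 forces 19 | m; write m = 19s. Then gcd(19s, 19·147) = 19·gcd(s, 147), so need gcd(s, 147) = 1.
19s > 38 gives s ≥ 3. The least s ≥ 3 coprime to 147 is 4, so m = 19·4 = 76.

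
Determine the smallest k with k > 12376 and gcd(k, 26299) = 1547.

gcd(k, 26299) = 1547 forces 1547 | k; write k = 1547s. Then gcd(1547s, 1547·17) = 1547·gcd(s, 17), so need gcd(s, 17) = 1.
1547s > 12376 gives s ≥ 9. The least s ≥ 9 coprime to 17 is 9, so k = 1547·9 = 13923.

13923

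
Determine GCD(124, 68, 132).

124 = 2² · 31; 68 = 2² · 17; 132 = 2² · 3 · 11
gcd takes min exponent of each prime: 2² = 4

4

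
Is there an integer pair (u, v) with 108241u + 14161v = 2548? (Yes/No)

By Bézout, 108241u + 14161v = 2548 has integer solutions iff gcd(108241, 14161) | 2548.
Euclid: 108241 = 7·14161 + 9114; 14161 = 1·9114 + 5047; 9114 = 1·5047 + 4067; 5047 = 1·4067 + 980; 4067 = 4·980 + 147; 980 = 6·147 + 98; 147 = 1·98 + 49; 98 = 2·49 + 0. gcd = 49; 2548 mod 49 = 0. Yes.

Yes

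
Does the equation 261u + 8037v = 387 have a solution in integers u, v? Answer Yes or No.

By Bézout, 261u + 8037v = 387 has integer solutions iff gcd(261, 8037) | 387.
Euclid: 8037 = 30·261 + 207; 261 = 1·207 + 54; 207 = 3·54 + 45; 54 = 1·45 + 9; 45 = 5·9 + 0. gcd = 9; 387 mod 9 = 0. Yes.

Yes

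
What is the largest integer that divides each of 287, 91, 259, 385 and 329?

7

gcd(287, 91): 287 = 3·91 + 14; 91 = 6·14 + 7; 14 = 2·7 + 0 → 7
gcd(7, 259): 259 = 37·7 + 0 → 7
gcd(7, 385): 385 = 55·7 + 0 → 7
gcd(7, 329): 329 = 47·7 + 0 → 7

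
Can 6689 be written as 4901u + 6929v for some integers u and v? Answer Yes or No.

No

By Bézout, 4901u + 6929v = 6689 has integer solutions iff gcd(4901, 6929) | 6689.
Euclid: 6929 = 1·4901 + 2028; 4901 = 2·2028 + 845; 2028 = 2·845 + 338; 845 = 2·338 + 169; 338 = 2·169 + 0. gcd = 169; 6689 mod 169 = 98. No.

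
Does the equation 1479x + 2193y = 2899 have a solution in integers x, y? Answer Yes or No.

No

By Bézout, 1479x + 2193y = 2899 has integer solutions iff gcd(1479, 2193) | 2899.
Euclid: 2193 = 1·1479 + 714; 1479 = 2·714 + 51; 714 = 14·51 + 0. gcd = 51; 2899 mod 51 = 43. No.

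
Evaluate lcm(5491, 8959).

170221

gcd first: 8959 = 1·5491 + 3468; 5491 = 1·3468 + 2023; 3468 = 1·2023 + 1445; 2023 = 1·1445 + 578; 1445 = 2·578 + 289; 578 = 2·289 + 0 → gcd = 289
lcm = 5491·8959/gcd = 49193869/289 = 170221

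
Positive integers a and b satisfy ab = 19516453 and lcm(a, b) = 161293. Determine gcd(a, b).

From gcd × lcm = ab: gcd = 19516453 / 161293 = 121.

121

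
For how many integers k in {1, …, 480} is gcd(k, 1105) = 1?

1105 = 5·13·17. Inclusion–exclusion on these primes:
480 − ⌊480/5⌋ − ⌊480/13⌋ − ⌊480/17⌋ + ⌊480/65⌋ + ⌊480/85⌋ + ⌊480/221⌋ − ⌊480/1105⌋ = 334

334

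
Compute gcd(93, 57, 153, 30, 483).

93 = 3 · 31; 57 = 3 · 19; 153 = 3² · 17; 30 = 2 · 3 · 5; 483 = 3 · 7 · 23
gcd takes min exponent of each prime: 3 = 3

3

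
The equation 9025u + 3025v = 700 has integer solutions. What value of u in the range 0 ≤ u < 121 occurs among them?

107

gcd(9025, 3025) = 25 (Euclid: 9025 = 2·3025 + 2975; 3025 = 1·2975 + 50; 2975 = 59·50 + 25; 50 = 2·25 + 0), and 25 | 700.
Extended Euclid: 9025·(60) + 3025·(-179) = 25. Scale by 28: u₀ = 1680.
General solution u = u₀ + 121t; reducing mod 121 gives u = 107 (and v = -319).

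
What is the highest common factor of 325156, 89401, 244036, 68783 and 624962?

169

325156 = 2² · 13³ · 37; 89401 = 13² · 23²; 244036 = 2² · 13² · 19²; 68783 = 11 · 13² · 37; 624962 = 2 · 13² · 43²
gcd takes min exponent of each prime: 13² = 169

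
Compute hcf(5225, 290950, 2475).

275

gcd(5225, 290950): 290950 = 55·5225 + 3575; 5225 = 1·3575 + 1650; 3575 = 2·1650 + 275; 1650 = 6·275 + 0 → 275
gcd(275, 2475): 2475 = 9·275 + 0 → 275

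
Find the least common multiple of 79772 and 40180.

79772 = 2² · 7² · 11 · 37; 40180 = 2² · 5 · 7² · 41
max exponents: 2² · 5 · 7² · 11 · 37 · 41 = 16353260

16353260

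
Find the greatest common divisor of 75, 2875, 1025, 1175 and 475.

25

gcd(75, 2875): 2875 = 38·75 + 25; 75 = 3·25 + 0 → 25
gcd(25, 1025): 1025 = 41·25 + 0 → 25
gcd(25, 1175): 1175 = 47·25 + 0 → 25
gcd(25, 475): 475 = 19·25 + 0 → 25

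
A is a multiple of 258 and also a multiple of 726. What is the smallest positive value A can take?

31218

258 = 2 · 3 · 43; 726 = 2 · 3 · 11²
max exponents: 2 · 3 · 11² · 43 = 31218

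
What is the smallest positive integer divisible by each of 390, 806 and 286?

390 = 2 · 3 · 5 · 13; 806 = 2 · 13 · 31; 286 = 2 · 11 · 13
lcm takes max exponent of each prime: 2 · 3 · 5 · 11 · 13 · 31 = 132990

132990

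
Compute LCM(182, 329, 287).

350714

182 = 2 · 7 · 13; 329 = 7 · 47; 287 = 7 · 41
lcm takes max exponent of each prime: 2 · 7 · 13 · 41 · 47 = 350714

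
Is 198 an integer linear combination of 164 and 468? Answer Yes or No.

No

By Bézout, 164p − 468q = 198 has integer solutions iff gcd(164, 468) | 198.
Euclid: 468 = 2·164 + 140; 164 = 1·140 + 24; 140 = 5·24 + 20; 24 = 1·20 + 4; 20 = 5·4 + 0. gcd = 4; 198 mod 4 = 2. No.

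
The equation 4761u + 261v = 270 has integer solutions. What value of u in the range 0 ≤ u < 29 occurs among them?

25

gcd(4761, 261) = 9 (Euclid: 4761 = 18·261 + 63; 261 = 4·63 + 9; 63 = 7·9 + 0), and 9 | 270.
Extended Euclid: 4761·(-4) + 261·(73) = 9. Scale by 30: u₀ = -120.
General solution u = u₀ + 29t; reducing mod 29 gives u = 25 (and v = -455).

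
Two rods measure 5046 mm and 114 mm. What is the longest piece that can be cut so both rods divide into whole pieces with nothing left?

5046 = 2 · 3 · 29²
114 = 2 · 3 · 19
Common: 2 · 3 = 6

6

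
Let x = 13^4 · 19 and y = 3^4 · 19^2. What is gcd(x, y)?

min exponent per shared prime: 19 = 19

19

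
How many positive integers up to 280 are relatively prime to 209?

Prime factors of 209: 11, 19. Count integers ≤ 280 divisible by none of them.
By inclusion–exclusion: 280 − ⌊280/11⌋ − ⌊280/19⌋ + ⌊280/209⌋ = 242.

242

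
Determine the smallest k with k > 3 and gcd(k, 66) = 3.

Multiples of 3 above 3: 3·2, 3·3, … . Need the cofactor coprime to 66/3 = 22.
Checking s = 2, 3, … the first with gcd(s, 22) = 1 is s = 3, giving 9.

9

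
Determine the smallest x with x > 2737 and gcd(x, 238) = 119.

Multiples of 119 above 2737: 119·24, 119·25, … . Need the cofactor coprime to 238/119 = 2.
Checking s = 24, 25, … the first with gcd(s, 2) = 1 is s = 25, giving 2975.

2975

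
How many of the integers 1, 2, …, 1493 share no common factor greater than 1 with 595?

Prime factors of 595: 5, 7, 17. Count integers ≤ 1493 divisible by none of them.
By inclusion–exclusion: 1493 − ⌊1493/5⌋ − ⌊1493/7⌋ − ⌊1493/17⌋ + ⌊1493/35⌋ + ⌊1493/85⌋ + ⌊1493/119⌋ − ⌊1493/595⌋ = 964.

964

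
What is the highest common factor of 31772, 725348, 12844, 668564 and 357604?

gcd(31772, 725348): 725348 = 22·31772 + 26364; 31772 = 1·26364 + 5408; 26364 = 4·5408 + 4732; 5408 = 1·4732 + 676; 4732 = 7·676 + 0 → 676
gcd(676, 12844): 12844 = 19·676 + 0 → 676
gcd(676, 668564): 668564 = 989·676 + 0 → 676
gcd(676, 357604): 357604 = 529·676 + 0 → 676

676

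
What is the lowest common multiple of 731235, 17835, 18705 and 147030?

10627769490

731235 = 3 · 5 · 29 · 41²; 17835 = 3 · 5 · 29 · 41; 18705 = 3 · 5 · 29 · 43; 147030 = 2 · 3 · 5 · 13² · 29
lcm takes max exponent of each prime: 2 · 3 · 5 · 13² · 29 · 41² · 43 = 10627769490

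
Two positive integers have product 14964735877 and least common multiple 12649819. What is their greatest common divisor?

1183

From gcd × lcm = uv: gcd = 14964735877 / 12649819 = 1183.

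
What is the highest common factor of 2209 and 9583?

2209 = 47²
9583 = 7 · 37²
Common: 1 = 1

1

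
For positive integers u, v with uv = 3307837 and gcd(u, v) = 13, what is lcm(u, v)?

254449

Since gcd(u,v)·lcm(u,v) = uv, lcm = 3307837/13 = 254449.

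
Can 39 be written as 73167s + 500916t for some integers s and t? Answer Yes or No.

Yes

gcd(73167, 500916): 500916 = 6·73167 + 61914; 73167 = 1·61914 + 11253; 61914 = 5·11253 + 5649; 11253 = 1·5649 + 5604; 5649 = 1·5604 + 45; 5604 = 124·45 + 24; 45 = 1·24 + 21; 24 = 1·21 + 3; 21 = 7·3 + 0 → 3
3 divides 39, so a solution exists.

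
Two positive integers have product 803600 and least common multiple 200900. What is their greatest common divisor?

gcd·lcm = product, so gcd = 803600/200900 = 4.

4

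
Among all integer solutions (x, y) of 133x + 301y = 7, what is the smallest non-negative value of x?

34

Euclid: 301 = 2·133 + 35; 133 = 3·35 + 28; 35 = 1·28 + 7; 28 = 4·7 + 0 → gcd = 7; 7 = 7·1.
Back-substitution yields 133·(-9) + 301·(4) = 7, so one solution is x = -9·1 = -9, y = 4·1 = 4.
Solutions in x differ by 301/7 = 43; the one in [0, 43) is -9 mod 43 = 34.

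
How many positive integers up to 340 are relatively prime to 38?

161

Prime factors of 38: 2, 19. Count integers ≤ 340 divisible by none of them.
By inclusion–exclusion: 340 − ⌊340/2⌋ − ⌊340/19⌋ + ⌊340/38⌋ = 161.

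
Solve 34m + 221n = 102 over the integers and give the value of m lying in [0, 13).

Euclid: 221 = 6·34 + 17; 34 = 2·17 + 0 → gcd = 17; 102 = 17·6.
Back-substitution yields 34·(-6) + 221·(1) = 17, so one solution is m = -6·6 = -36, n = 1·6 = 6.
Solutions in m differ by 221/17 = 13; the one in [0, 13) is -36 mod 13 = 3.

3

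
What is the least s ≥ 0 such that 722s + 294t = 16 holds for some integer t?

Reduce mod 294: 722s ≡ 16 (mod 294). With g = gcd(722, 294) = 2 dividing 16, divide through: 361s ≡ 8 (mod 147).
Since gcd(361, 147) = 1, s ≡ 8·(361)⁻¹ ≡ 44 (mod 147). Smallest non-negative: 44.

44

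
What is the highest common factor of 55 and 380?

55 = 5 · 11
380 = 2² · 5 · 19
Common: 5 = 5

5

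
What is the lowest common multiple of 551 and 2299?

551 = 19 · 29; 2299 = 11² · 19
max exponents: 11² · 19 · 29 = 66671

66671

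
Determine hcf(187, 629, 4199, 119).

17

187 = 11 · 17; 629 = 17 · 37; 4199 = 13 · 17 · 19; 119 = 7 · 17
gcd takes min exponent of each prime: 17 = 17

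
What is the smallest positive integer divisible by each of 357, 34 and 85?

3570

lcm(357, 34) = 357·34/gcd = 12138/17 = 714
lcm(714, 85) = 714·85/gcd = 60690/17 = 3570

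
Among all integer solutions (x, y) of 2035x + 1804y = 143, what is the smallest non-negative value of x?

149

gcd(2035, 1804) = 11 (Euclid: 2035 = 1·1804 + 231; 1804 = 7·231 + 187; 231 = 1·187 + 44; 187 = 4·44 + 11; 44 = 4·11 + 0), and 11 | 143.
Extended Euclid: 2035·(-39) + 1804·(44) = 11. Scale by 13: x₀ = -507.
General solution x = x₀ + 164t; reducing mod 164 gives x = 149 (and y = -168).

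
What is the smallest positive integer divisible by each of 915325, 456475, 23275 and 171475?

15559727751925

915325 = 5² · 19 · 41 · 47; 456475 = 5² · 19 · 31²; 23275 = 5² · 7² · 19; 171475 = 5² · 19³
lcm takes max exponent of each prime: 5² · 7² · 19³ · 31² · 41 · 47 = 15559727751925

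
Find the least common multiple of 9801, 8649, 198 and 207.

433263006

9801 = 3⁴ · 11²; 8649 = 3² · 31²; 198 = 2 · 3² · 11; 207 = 3² · 23
lcm takes max exponent of each prime: 2 · 3⁴ · 11² · 23 · 31² = 433263006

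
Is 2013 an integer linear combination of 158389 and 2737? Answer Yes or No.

By Bézout, 158389x − 2737y = 2013 has integer solutions iff gcd(158389, 2737) | 2013.
Euclid: 158389 = 57·2737 + 2380; 2737 = 1·2380 + 357; 2380 = 6·357 + 238; 357 = 1·238 + 119; 238 = 2·119 + 0. gcd = 119; 2013 mod 119 = 109. No.

No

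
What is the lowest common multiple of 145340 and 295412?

63513580

145340 = 2² · 5 · 13² · 43; 295412 = 2² · 13² · 19 · 23
max exponents: 2² · 5 · 13² · 19 · 23 · 43 = 63513580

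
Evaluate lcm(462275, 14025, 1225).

1155225225

462275 = 5² · 11 · 41²; 14025 = 3 · 5² · 11 · 17; 1225 = 5² · 7²
lcm takes max exponent of each prime: 3 · 5² · 7² · 11 · 17 · 41² = 1155225225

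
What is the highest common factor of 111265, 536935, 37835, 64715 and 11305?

111265 = 5 · 7 · 11 · 17²; 536935 = 5 · 7 · 23² · 29; 37835 = 5 · 7 · 23 · 47; 64715 = 5 · 7 · 43²; 11305 = 5 · 7 · 17 · 19
gcd takes min exponent of each prime: 5 · 7 = 35

35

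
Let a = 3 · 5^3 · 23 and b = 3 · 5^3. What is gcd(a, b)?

375

min exponent per shared prime: 3 · 5^3 = 375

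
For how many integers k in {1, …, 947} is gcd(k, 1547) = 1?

1547 = 7·13·17. Inclusion–exclusion on these primes:
947 − ⌊947/7⌋ − ⌊947/13⌋ − ⌊947/17⌋ + ⌊947/91⌋ + ⌊947/119⌋ + ⌊947/221⌋ − ⌊947/1547⌋ = 706

706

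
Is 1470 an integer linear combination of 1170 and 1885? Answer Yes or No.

No

By Bézout, 1170u − 1885v = 1470 has integer solutions iff gcd(1170, 1885) | 1470.
Euclid: 1885 = 1·1170 + 715; 1170 = 1·715 + 455; 715 = 1·455 + 260; 455 = 1·260 + 195; 260 = 1·195 + 65; 195 = 3·65 + 0. gcd = 65; 1470 mod 65 = 40. No.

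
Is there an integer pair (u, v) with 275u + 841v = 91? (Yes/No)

By Bézout, 275u + 841v = 91 has integer solutions iff gcd(275, 841) | 91.
Euclid: 841 = 3·275 + 16; 275 = 17·16 + 3; 16 = 5·3 + 1; 3 = 3·1 + 0. gcd = 1; 91 mod 1 = 0. Yes.

Yes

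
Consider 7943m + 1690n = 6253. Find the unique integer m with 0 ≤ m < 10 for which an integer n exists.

1

gcd(7943, 1690) = 169 (Euclid: 7943 = 4·1690 + 1183; 1690 = 1·1183 + 507; 1183 = 2·507 + 169; 507 = 3·169 + 0), and 169 | 6253.
Extended Euclid: 7943·(3) + 1690·(-14) = 169. Scale by 37: m₀ = 111.
General solution m = m₀ + 10t; reducing mod 10 gives m = 1 (and n = -1).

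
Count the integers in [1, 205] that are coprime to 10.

10 = 2·5. Inclusion–exclusion on these primes:
205 − ⌊205/2⌋ − ⌊205/5⌋ + ⌊205/10⌋ = 82

82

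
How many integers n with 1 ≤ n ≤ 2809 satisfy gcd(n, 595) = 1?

1814

595 = 5·7·17. Inclusion–exclusion on these primes:
2809 − ⌊2809/5⌋ − ⌊2809/7⌋ − ⌊2809/17⌋ + ⌊2809/35⌋ + ⌊2809/85⌋ + ⌊2809/119⌋ − ⌊2809/595⌋ = 1814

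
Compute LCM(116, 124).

116 = 2² · 29; 124 = 2² · 31
max exponents: 2² · 29 · 31 = 3596

3596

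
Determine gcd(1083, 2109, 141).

gcd(1083, 2109): 2109 = 1·1083 + 1026; 1083 = 1·1026 + 57; 1026 = 18·57 + 0 → 57
gcd(57, 141): 141 = 2·57 + 27; 57 = 2·27 + 3; 27 = 9·3 + 0 → 3

3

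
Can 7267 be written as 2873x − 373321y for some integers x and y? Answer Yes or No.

By Bézout, 2873x − 373321y = 7267 has integer solutions iff gcd(2873, 373321) | 7267.
Euclid: 373321 = 129·2873 + 2704; 2873 = 1·2704 + 169; 2704 = 16·169 + 0. gcd = 169; 7267 mod 169 = 0. Yes.

Yes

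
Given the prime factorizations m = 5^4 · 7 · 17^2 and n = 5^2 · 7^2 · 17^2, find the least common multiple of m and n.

8850625

max exponent per prime: 5^4 · 7^2 · 17^2 = 8850625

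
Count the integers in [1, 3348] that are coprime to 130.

Prime factors of 130: 2, 5, 13. Count integers ≤ 3348 divisible by none of them.
By inclusion–exclusion: 3348 − ⌊3348/2⌋ − ⌊3348/5⌋ − ⌊3348/13⌋ + ⌊3348/10⌋ + ⌊3348/26⌋ + ⌊3348/65⌋ − ⌊3348/130⌋ = 1236.

1236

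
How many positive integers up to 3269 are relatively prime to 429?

1829

429 = 3·11·13. Inclusion–exclusion on these primes:
3269 − ⌊3269/3⌋ − ⌊3269/11⌋ − ⌊3269/13⌋ + ⌊3269/33⌋ + ⌊3269/39⌋ + ⌊3269/143⌋ − ⌊3269/429⌋ = 1829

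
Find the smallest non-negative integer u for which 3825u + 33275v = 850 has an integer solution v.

296

Euclid: 33275 = 8·3825 + 2675; 3825 = 1·2675 + 1150; 2675 = 2·1150 + 375; 1150 = 3·375 + 25; 375 = 15·25 + 0 → gcd = 25; 850 = 25·34.
Back-substitution yields 3825·(87) + 33275·(-10) = 25, so one solution is u = 87·34 = 2958, v = -10·34 = -340.
Solutions in u differ by 33275/25 = 1331; the one in [0, 1331) is 2958 mod 1331 = 296.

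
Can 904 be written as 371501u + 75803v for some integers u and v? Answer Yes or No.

By Bézout, 371501u + 75803v = 904 has integer solutions iff gcd(371501, 75803) | 904.
Euclid: 371501 = 4·75803 + 68289; 75803 = 1·68289 + 7514; 68289 = 9·7514 + 663; 7514 = 11·663 + 221; 663 = 3·221 + 0. gcd = 221; 904 mod 221 = 20. No.

No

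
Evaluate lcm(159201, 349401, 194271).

171528923182617

159201 = 3² · 7² · 19²; 349401 = 3 · 13 · 17² · 31; 194271 = 3 · 7 · 11 · 29²
lcm takes max exponent of each prime: 3² · 7² · 11 · 13 · 17² · 19² · 29² · 31 = 171528923182617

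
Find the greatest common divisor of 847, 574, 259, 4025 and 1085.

7

gcd(847, 574): 847 = 1·574 + 273; 574 = 2·273 + 28; 273 = 9·28 + 21; 28 = 1·21 + 7; 21 = 3·7 + 0 → 7
gcd(7, 259): 259 = 37·7 + 0 → 7
gcd(7, 4025): 4025 = 575·7 + 0 → 7
gcd(7, 1085): 1085 = 155·7 + 0 → 7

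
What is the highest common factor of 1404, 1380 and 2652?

12

gcd(1404, 1380): 1404 = 1·1380 + 24; 1380 = 57·24 + 12; 24 = 2·12 + 0 → 12
gcd(12, 2652): 2652 = 221·12 + 0 → 12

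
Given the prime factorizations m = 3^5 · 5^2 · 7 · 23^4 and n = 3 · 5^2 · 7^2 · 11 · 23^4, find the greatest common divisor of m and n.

min exponent per shared prime: 3 · 5^2 · 7 · 23^4 = 146916525

146916525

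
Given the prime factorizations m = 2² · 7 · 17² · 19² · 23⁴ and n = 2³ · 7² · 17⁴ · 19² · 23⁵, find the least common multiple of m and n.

max exponent per prime: 2³ · 7² · 17⁴ · 19² · 23⁵ = 76072578061618936

76072578061618936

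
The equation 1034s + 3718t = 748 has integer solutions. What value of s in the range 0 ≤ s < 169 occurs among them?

105

Reduce mod 3718: 1034s ≡ 748 (mod 3718). With g = gcd(1034, 3718) = 22 dividing 748, divide through: 47s ≡ 34 (mod 169).
Since gcd(47, 169) = 1, s ≡ 34·(47)⁻¹ ≡ 105 (mod 169). Smallest non-negative: 105.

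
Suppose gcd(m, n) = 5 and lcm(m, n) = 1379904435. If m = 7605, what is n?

Using mn = gcd(m,n)·lcm(m,n) = 5·1379904435 = 6899522175, we get n = 6899522175/7605 = 907235.

907235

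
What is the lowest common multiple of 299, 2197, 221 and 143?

299 = 13 · 23; 2197 = 13³; 221 = 13 · 17; 143 = 11 · 13
lcm takes max exponent of each prime: 11 · 13³ · 17 · 23 = 9449297

9449297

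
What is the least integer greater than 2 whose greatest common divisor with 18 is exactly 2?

gcd(m, 18) = 2 forces 2 | m; write m = 2s. Then gcd(2s, 2·9) = 2·gcd(s, 9), so need gcd(s, 9) = 1.
2s > 2 gives s ≥ 2. The least s ≥ 2 coprime to 9 is 2, so m = 2·2 = 4.

4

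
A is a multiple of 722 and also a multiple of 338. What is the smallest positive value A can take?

122018

722 = 2 · 19²; 338 = 2 · 13²
max exponents: 2 · 13² · 19² = 122018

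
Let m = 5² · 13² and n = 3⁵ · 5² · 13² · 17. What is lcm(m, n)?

17453475

max exponent per prime: 3⁵ · 5² · 13² · 17 = 17453475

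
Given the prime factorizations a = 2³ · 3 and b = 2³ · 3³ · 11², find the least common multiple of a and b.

26136

max exponent per prime: 2³ · 3³ · 11² = 26136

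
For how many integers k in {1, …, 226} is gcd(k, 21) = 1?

21 = 3·7. Inclusion–exclusion on these primes:
226 − ⌊226/3⌋ − ⌊226/7⌋ + ⌊226/21⌋ = 129

129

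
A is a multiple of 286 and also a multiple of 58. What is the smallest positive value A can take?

286 = 2 · 11 · 13; 58 = 2 · 29
max exponents: 2 · 11 · 13 · 29 = 8294

8294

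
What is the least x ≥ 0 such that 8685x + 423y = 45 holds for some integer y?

19

gcd(8685, 423) = 9 (Euclid: 8685 = 20·423 + 225; 423 = 1·225 + 198; 225 = 1·198 + 27; 198 = 7·27 + 9; 27 = 3·9 + 0), and 9 | 45.
Extended Euclid: 8685·(-15) + 423·(308) = 9. Scale by 5: x₀ = -75.
General solution x = x₀ + 47t; reducing mod 47 gives x = 19 (and y = -390).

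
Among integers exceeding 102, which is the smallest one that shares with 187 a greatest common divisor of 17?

Multiples of 17 above 102: 17·7, 17·8, … . Need the cofactor coprime to 187/17 = 11.
Checking s = 7, 8, … the first with gcd(s, 11) = 1 is s = 7, giving 119.

119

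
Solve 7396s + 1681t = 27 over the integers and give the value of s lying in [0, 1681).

Reduce mod 1681: 7396s ≡ 27 (mod 1681). With g = gcd(7396, 1681) = 1 dividing 27, divide through: 7396s ≡ 27 (mod 1681).
Since gcd(7396, 1681) = 1, s ≡ 27·(7396)⁻¹ ≡ 773 (mod 1681). Smallest non-negative: 773.

773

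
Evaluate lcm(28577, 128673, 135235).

1720661034915

lcm(28577, 128673) = 28577·128673/gcd = 3677088321/17 = 216299313
lcm(216299313, 135235) = 216299313·135235/gcd = 29251237593555/17 = 1720661034915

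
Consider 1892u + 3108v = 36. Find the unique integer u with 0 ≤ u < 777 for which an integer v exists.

Reduce mod 3108: 1892u ≡ 36 (mod 3108). With g = gcd(1892, 3108) = 4 dividing 36, divide through: 473u ≡ 9 (mod 777).
Since gcd(473, 777) = 1, u ≡ 9·(473)⁻¹ ≡ 207 (mod 777). Smallest non-negative: 207.

207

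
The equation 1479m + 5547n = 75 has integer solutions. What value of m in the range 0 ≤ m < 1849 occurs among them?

1474

gcd(1479, 5547) = 3 (Euclid: 5547 = 3·1479 + 1110; 1479 = 1·1110 + 369; 1110 = 3·369 + 3; 369 = 123·3 + 0), and 3 | 75.
Extended Euclid: 1479·(-15) + 5547·(4) = 3. Scale by 25: m₀ = -375.
General solution m = m₀ + 1849t; reducing mod 1849 gives m = 1474 (and n = -393).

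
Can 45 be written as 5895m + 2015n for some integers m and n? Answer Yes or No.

gcd(5895, 2015): 5895 = 2·2015 + 1865; 2015 = 1·1865 + 150; 1865 = 12·150 + 65; 150 = 2·65 + 20; 65 = 3·20 + 5; 20 = 4·5 + 0 → 5
5 divides 45, so a solution exists.

Yes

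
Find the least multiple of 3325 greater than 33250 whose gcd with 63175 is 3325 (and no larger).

36575

gcd(t, 63175) = 3325 forces 3325 | t; write t = 3325s. Then gcd(3325s, 3325·19) = 3325·gcd(s, 19), so need gcd(s, 19) = 1.
3325s > 33250 gives s ≥ 11. The least s ≥ 11 coprime to 19 is 11, so t = 3325·11 = 36575.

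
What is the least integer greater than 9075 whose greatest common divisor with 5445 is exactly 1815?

12705

gcd(a, 5445) = 1815 forces 1815 | a; write a = 1815s. Then gcd(1815s, 1815·3) = 1815·gcd(s, 3), so need gcd(s, 3) = 1.
1815s > 9075 gives s ≥ 6. The least s ≥ 6 coprime to 3 is 7, so a = 1815·7 = 12705.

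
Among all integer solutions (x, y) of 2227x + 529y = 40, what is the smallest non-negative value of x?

496

Reduce mod 529: 2227x ≡ 40 (mod 529). With g = gcd(2227, 529) = 1 dividing 40, divide through: 2227x ≡ 40 (mod 529).
Since gcd(2227, 529) = 1, x ≡ 40·(2227)⁻¹ ≡ 496 (mod 529). Smallest non-negative: 496.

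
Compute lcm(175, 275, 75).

lcm(175, 275) = 175·275/gcd = 48125/25 = 1925
lcm(1925, 75) = 1925·75/gcd = 144375/25 = 5775

5775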